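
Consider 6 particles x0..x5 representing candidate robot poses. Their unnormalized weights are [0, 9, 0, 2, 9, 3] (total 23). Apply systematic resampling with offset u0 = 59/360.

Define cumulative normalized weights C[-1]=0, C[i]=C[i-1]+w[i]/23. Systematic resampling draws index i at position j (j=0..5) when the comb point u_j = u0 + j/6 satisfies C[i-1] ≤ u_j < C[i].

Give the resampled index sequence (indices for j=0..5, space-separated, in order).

C = [0, 9/23, 9/23, 11/23, 20/23, 1]
j=0: u_0=59/360 ∈ [0, 9/23) → index 1
j=1: u_1=119/360 ∈ [0, 9/23) → index 1
j=2: u_2=179/360 ∈ [11/23, 20/23) → index 4
j=3: u_3=239/360 ∈ [11/23, 20/23) → index 4
j=4: u_4=299/360 ∈ [11/23, 20/23) → index 4
j=5: u_5=359/360 ∈ [20/23, 1) → index 5

1 1 4 4 4 5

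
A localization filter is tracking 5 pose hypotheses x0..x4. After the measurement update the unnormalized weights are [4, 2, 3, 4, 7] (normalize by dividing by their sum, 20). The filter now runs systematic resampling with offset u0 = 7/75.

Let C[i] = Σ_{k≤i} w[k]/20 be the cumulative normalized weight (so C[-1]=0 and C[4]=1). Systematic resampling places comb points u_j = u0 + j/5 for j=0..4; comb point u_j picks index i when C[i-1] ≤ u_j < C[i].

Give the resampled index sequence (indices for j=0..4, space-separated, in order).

0 1 3 4 4

C = [1/5, 3/10, 9/20, 13/20, 1]
j=0: u_0=7/75 ∈ [0, 1/5) → index 0
j=1: u_1=22/75 ∈ [1/5, 3/10) → index 1
j=2: u_2=37/75 ∈ [9/20, 13/20) → index 3
j=3: u_3=52/75 ∈ [13/20, 1) → index 4
j=4: u_4=67/75 ∈ [13/20, 1) → index 4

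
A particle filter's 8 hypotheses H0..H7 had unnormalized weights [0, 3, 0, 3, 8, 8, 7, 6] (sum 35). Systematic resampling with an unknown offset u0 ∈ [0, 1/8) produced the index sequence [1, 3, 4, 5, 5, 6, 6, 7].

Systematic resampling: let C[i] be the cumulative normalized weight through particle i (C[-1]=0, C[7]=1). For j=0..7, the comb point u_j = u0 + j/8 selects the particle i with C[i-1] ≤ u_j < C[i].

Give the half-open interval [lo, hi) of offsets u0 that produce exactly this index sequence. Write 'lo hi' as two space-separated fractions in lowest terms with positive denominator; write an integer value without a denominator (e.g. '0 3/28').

C = [0, 3/35, 3/35, 6/35, 2/5, 22/35, 29/35, 1]
j=0 picked index 1: u0 ∈ [0, 3/35)
j=1 picked index 3: u0 ∈ [-11/280, 13/280)
j=2 picked index 4: u0 ∈ [-11/140, 3/20)
j=3 picked index 5: u0 ∈ [1/40, 71/280)
j=4 picked index 5: u0 ∈ [-1/10, 9/70)
j=5 picked index 6: u0 ∈ [1/280, 57/280)
j=6 picked index 6: u0 ∈ [-17/140, 11/140)
j=7 picked index 7: u0 ∈ [-13/280, 1/8)
intersection: [1/40, 13/280)

1/40 13/280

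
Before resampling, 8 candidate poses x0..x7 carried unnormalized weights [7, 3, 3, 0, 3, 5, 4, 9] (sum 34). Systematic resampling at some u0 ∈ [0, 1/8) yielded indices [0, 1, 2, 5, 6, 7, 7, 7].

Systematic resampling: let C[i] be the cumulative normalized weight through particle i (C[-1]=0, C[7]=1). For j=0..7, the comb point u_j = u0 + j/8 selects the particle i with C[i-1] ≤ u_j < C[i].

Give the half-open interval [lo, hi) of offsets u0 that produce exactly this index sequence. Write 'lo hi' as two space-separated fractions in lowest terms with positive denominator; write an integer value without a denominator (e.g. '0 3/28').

C = [7/34, 5/17, 13/34, 13/34, 8/17, 21/34, 25/34, 1]
j=0 picked index 0: u0 ∈ [0, 7/34)
j=1 picked index 1: u0 ∈ [11/136, 23/136)
j=2 picked index 2: u0 ∈ [3/68, 9/68)
j=3 picked index 5: u0 ∈ [13/136, 33/136)
j=4 picked index 6: u0 ∈ [2/17, 4/17)
j=5 picked index 7: u0 ∈ [15/136, 3/8)
j=6 picked index 7: u0 ∈ [-1/68, 1/4)
j=7 picked index 7: u0 ∈ [-19/136, 1/8)
intersection: [2/17, 1/8)

2/17 1/8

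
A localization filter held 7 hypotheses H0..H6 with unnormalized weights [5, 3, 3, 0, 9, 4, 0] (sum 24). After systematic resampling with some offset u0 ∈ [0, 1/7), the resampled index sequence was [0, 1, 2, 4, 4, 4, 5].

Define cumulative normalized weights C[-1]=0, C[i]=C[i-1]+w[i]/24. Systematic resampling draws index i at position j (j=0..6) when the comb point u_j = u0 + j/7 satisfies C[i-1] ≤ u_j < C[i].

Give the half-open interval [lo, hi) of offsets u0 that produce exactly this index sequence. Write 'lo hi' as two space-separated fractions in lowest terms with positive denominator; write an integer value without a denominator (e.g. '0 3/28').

11/168 5/42

C = [5/24, 1/3, 11/24, 11/24, 5/6, 1, 1]
j=0 picked index 0: u0 ∈ [0, 5/24)
j=1 picked index 1: u0 ∈ [11/168, 4/21)
j=2 picked index 2: u0 ∈ [1/21, 29/168)
j=3 picked index 4: u0 ∈ [5/168, 17/42)
j=4 picked index 4: u0 ∈ [-19/168, 11/42)
j=5 picked index 4: u0 ∈ [-43/168, 5/42)
j=6 picked index 5: u0 ∈ [-1/42, 1/7)
intersection: [11/168, 5/42)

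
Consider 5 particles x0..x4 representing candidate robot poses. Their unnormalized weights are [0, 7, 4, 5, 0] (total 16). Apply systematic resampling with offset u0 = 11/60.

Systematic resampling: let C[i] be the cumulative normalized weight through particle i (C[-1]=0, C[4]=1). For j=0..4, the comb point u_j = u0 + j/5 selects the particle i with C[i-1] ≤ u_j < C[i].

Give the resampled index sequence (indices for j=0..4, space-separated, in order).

1 1 2 3 3

C = [0, 7/16, 11/16, 1, 1]
j=0: u_0=11/60 ∈ [0, 7/16) → index 1
j=1: u_1=23/60 ∈ [0, 7/16) → index 1
j=2: u_2=7/12 ∈ [7/16, 11/16) → index 2
j=3: u_3=47/60 ∈ [11/16, 1) → index 3
j=4: u_4=59/60 ∈ [11/16, 1) → index 3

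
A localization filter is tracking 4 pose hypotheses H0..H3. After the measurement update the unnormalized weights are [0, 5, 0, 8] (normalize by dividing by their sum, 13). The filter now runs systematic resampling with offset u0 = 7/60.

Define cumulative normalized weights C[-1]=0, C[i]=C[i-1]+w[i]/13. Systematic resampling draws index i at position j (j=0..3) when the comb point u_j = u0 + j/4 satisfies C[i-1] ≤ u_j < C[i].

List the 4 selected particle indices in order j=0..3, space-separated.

1 1 3 3

C = [0, 5/13, 5/13, 1]
j=0: u_0=7/60 ∈ [0, 5/13) → index 1
j=1: u_1=11/30 ∈ [0, 5/13) → index 1
j=2: u_2=37/60 ∈ [5/13, 1) → index 3
j=3: u_3=13/15 ∈ [5/13, 1) → index 3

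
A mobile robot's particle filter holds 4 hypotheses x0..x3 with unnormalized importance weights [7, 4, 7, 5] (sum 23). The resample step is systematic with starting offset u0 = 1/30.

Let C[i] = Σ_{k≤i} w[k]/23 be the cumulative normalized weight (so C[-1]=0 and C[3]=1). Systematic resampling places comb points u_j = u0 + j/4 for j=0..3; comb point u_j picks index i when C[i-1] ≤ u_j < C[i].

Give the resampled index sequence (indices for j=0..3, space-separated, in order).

C = [7/23, 11/23, 18/23, 1]
j=0: u_0=1/30 ∈ [0, 7/23) → index 0
j=1: u_1=17/60 ∈ [0, 7/23) → index 0
j=2: u_2=8/15 ∈ [11/23, 18/23) → index 2
j=3: u_3=47/60 ∈ [18/23, 1) → index 3

0 0 2 3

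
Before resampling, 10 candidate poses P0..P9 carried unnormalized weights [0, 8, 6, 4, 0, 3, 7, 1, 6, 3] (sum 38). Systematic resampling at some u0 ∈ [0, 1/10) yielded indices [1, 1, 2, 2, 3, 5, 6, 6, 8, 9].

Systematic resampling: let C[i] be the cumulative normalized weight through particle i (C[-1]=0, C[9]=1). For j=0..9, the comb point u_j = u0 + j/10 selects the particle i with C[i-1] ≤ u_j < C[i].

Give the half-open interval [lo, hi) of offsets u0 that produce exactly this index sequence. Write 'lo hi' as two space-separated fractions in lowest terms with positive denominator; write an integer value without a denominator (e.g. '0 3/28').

2/95 7/190

C = [0, 4/19, 7/19, 9/19, 9/19, 21/38, 14/19, 29/38, 35/38, 1]
j=0 picked index 1: u0 ∈ [0, 4/19)
j=1 picked index 1: u0 ∈ [-1/10, 21/190)
j=2 picked index 2: u0 ∈ [1/95, 16/95)
j=3 picked index 2: u0 ∈ [-17/190, 13/190)
j=4 picked index 3: u0 ∈ [-3/95, 7/95)
j=5 picked index 5: u0 ∈ [-1/38, 1/19)
j=6 picked index 6: u0 ∈ [-9/190, 13/95)
j=7 picked index 6: u0 ∈ [-14/95, 7/190)
j=8 picked index 8: u0 ∈ [-7/190, 23/190)
j=9 picked index 9: u0 ∈ [2/95, 1/10)
intersection: [2/95, 7/190)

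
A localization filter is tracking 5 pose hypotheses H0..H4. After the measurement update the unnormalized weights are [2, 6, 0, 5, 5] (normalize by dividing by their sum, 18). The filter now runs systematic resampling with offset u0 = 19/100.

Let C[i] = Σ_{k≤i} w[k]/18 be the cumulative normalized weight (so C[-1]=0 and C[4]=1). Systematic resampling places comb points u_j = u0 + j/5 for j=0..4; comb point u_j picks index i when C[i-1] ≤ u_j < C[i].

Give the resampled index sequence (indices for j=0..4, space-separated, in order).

1 1 3 4 4

C = [1/9, 4/9, 4/9, 13/18, 1]
j=0: u_0=19/100 ∈ [1/9, 4/9) → index 1
j=1: u_1=39/100 ∈ [1/9, 4/9) → index 1
j=2: u_2=59/100 ∈ [4/9, 13/18) → index 3
j=3: u_3=79/100 ∈ [13/18, 1) → index 4
j=4: u_4=99/100 ∈ [13/18, 1) → index 4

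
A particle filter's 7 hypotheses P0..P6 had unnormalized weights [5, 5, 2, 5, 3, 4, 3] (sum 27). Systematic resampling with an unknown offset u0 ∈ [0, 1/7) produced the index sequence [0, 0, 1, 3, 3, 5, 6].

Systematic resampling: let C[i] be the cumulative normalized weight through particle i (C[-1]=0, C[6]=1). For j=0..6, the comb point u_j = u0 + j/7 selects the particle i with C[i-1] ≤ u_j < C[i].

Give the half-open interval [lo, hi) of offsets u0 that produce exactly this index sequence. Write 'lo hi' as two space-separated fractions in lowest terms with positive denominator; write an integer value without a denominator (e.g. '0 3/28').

C = [5/27, 10/27, 4/9, 17/27, 20/27, 8/9, 1]
j=0 picked index 0: u0 ∈ [0, 5/27)
j=1 picked index 0: u0 ∈ [-1/7, 8/189)
j=2 picked index 1: u0 ∈ [-19/189, 16/189)
j=3 picked index 3: u0 ∈ [1/63, 38/189)
j=4 picked index 3: u0 ∈ [-8/63, 11/189)
j=5 picked index 5: u0 ∈ [5/189, 11/63)
j=6 picked index 6: u0 ∈ [2/63, 1/7)
intersection: [2/63, 8/189)

2/63 8/189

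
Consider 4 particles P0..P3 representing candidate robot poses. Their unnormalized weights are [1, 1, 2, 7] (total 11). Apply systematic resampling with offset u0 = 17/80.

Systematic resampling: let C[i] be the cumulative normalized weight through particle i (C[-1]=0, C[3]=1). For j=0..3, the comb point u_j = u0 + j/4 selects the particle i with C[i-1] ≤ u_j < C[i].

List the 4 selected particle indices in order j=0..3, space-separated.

C = [1/11, 2/11, 4/11, 1]
j=0: u_0=17/80 ∈ [2/11, 4/11) → index 2
j=1: u_1=37/80 ∈ [4/11, 1) → index 3
j=2: u_2=57/80 ∈ [4/11, 1) → index 3
j=3: u_3=77/80 ∈ [4/11, 1) → index 3

2 3 3 3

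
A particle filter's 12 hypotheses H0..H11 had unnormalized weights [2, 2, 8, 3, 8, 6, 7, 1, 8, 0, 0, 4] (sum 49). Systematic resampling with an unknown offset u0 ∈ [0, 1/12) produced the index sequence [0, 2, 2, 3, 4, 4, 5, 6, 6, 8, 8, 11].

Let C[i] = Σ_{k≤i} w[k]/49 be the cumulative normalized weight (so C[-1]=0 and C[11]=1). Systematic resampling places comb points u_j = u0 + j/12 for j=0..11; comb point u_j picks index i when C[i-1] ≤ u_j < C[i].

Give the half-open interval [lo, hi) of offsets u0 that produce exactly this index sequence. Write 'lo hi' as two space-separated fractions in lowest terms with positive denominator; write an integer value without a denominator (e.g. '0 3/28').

5/588 2/49

C = [2/49, 4/49, 12/49, 15/49, 23/49, 29/49, 36/49, 37/49, 45/49, 45/49, 45/49, 1]
j=0 picked index 0: u0 ∈ [0, 2/49)
j=1 picked index 2: u0 ∈ [-1/588, 95/588)
j=2 picked index 2: u0 ∈ [-25/294, 23/294)
j=3 picked index 3: u0 ∈ [-1/196, 11/196)
j=4 picked index 4: u0 ∈ [-4/147, 20/147)
j=5 picked index 4: u0 ∈ [-65/588, 31/588)
j=6 picked index 5: u0 ∈ [-3/98, 9/98)
j=7 picked index 6: u0 ∈ [5/588, 89/588)
j=8 picked index 6: u0 ∈ [-11/147, 10/147)
j=9 picked index 8: u0 ∈ [1/196, 33/196)
j=10 picked index 8: u0 ∈ [-23/294, 25/294)
j=11 picked index 11: u0 ∈ [1/588, 1/12)
intersection: [5/588, 2/49)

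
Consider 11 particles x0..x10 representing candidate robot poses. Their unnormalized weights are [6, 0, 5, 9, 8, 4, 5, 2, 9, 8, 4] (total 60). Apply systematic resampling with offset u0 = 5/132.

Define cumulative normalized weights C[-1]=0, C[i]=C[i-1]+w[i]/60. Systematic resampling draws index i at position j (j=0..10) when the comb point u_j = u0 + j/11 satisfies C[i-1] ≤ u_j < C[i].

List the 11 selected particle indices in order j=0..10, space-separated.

C = [1/10, 1/10, 11/60, 1/3, 7/15, 8/15, 37/60, 13/20, 4/5, 14/15, 1]
j=0: u_0=5/132 ∈ [0, 1/10) → index 0
j=1: u_1=17/132 ∈ [1/10, 11/60) → index 2
j=2: u_2=29/132 ∈ [11/60, 1/3) → index 3
j=3: u_3=41/132 ∈ [11/60, 1/3) → index 3
j=4: u_4=53/132 ∈ [1/3, 7/15) → index 4
j=5: u_5=65/132 ∈ [7/15, 8/15) → index 5
j=6: u_6=7/12 ∈ [8/15, 37/60) → index 6
j=7: u_7=89/132 ∈ [13/20, 4/5) → index 8
j=8: u_8=101/132 ∈ [13/20, 4/5) → index 8
j=9: u_9=113/132 ∈ [4/5, 14/15) → index 9
j=10: u_10=125/132 ∈ [14/15, 1) → index 10

0 2 3 3 4 5 6 8 8 9 10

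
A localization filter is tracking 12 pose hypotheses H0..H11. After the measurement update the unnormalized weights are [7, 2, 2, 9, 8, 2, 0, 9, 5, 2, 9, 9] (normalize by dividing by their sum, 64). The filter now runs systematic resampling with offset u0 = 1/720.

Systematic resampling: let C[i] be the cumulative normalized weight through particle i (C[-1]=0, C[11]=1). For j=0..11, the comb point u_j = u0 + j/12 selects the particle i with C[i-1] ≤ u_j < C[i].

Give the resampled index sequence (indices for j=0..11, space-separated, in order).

C = [7/64, 9/64, 11/64, 5/16, 7/16, 15/32, 15/32, 39/64, 11/16, 23/32, 55/64, 1]
j=0: u_0=1/720 ∈ [0, 7/64) → index 0
j=1: u_1=61/720 ∈ [0, 7/64) → index 0
j=2: u_2=121/720 ∈ [9/64, 11/64) → index 2
j=3: u_3=181/720 ∈ [11/64, 5/16) → index 3
j=4: u_4=241/720 ∈ [5/16, 7/16) → index 4
j=5: u_5=301/720 ∈ [5/16, 7/16) → index 4
j=6: u_6=361/720 ∈ [15/32, 39/64) → index 7
j=7: u_7=421/720 ∈ [15/32, 39/64) → index 7
j=8: u_8=481/720 ∈ [39/64, 11/16) → index 8
j=9: u_9=541/720 ∈ [23/32, 55/64) → index 10
j=10: u_10=601/720 ∈ [23/32, 55/64) → index 10
j=11: u_11=661/720 ∈ [55/64, 1) → index 11

0 0 2 3 4 4 7 7 8 10 10 11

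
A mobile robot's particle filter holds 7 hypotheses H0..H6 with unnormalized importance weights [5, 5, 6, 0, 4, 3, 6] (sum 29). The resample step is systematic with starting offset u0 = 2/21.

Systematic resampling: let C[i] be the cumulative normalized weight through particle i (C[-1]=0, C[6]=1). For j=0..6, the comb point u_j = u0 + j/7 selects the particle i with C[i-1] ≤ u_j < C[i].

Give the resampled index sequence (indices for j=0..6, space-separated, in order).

0 1 2 2 4 6 6

C = [5/29, 10/29, 16/29, 16/29, 20/29, 23/29, 1]
j=0: u_0=2/21 ∈ [0, 5/29) → index 0
j=1: u_1=5/21 ∈ [5/29, 10/29) → index 1
j=2: u_2=8/21 ∈ [10/29, 16/29) → index 2
j=3: u_3=11/21 ∈ [10/29, 16/29) → index 2
j=4: u_4=2/3 ∈ [16/29, 20/29) → index 4
j=5: u_5=17/21 ∈ [23/29, 1) → index 6
j=6: u_6=20/21 ∈ [23/29, 1) → index 6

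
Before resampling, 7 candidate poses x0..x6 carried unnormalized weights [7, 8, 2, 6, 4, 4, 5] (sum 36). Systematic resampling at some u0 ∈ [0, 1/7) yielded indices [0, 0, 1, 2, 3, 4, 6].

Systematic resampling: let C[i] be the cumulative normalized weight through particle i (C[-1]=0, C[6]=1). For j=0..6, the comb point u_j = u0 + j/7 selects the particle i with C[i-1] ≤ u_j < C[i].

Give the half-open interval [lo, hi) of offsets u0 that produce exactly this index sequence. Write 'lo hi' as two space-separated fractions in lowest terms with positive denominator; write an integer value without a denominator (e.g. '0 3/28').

1/252 1/28

C = [7/36, 5/12, 17/36, 23/36, 3/4, 31/36, 1]
j=0 picked index 0: u0 ∈ [0, 7/36)
j=1 picked index 0: u0 ∈ [-1/7, 13/252)
j=2 picked index 1: u0 ∈ [-23/252, 11/84)
j=3 picked index 2: u0 ∈ [-1/84, 11/252)
j=4 picked index 3: u0 ∈ [-25/252, 17/252)
j=5 picked index 4: u0 ∈ [-19/252, 1/28)
j=6 picked index 6: u0 ∈ [1/252, 1/7)
intersection: [1/252, 1/28)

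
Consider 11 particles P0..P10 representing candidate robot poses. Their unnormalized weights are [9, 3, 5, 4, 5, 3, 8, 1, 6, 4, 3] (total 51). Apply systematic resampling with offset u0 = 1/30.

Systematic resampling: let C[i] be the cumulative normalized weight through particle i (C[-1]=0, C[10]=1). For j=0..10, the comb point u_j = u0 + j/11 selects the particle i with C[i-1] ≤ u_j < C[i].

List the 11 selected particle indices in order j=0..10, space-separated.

C = [3/17, 4/17, 1/3, 7/17, 26/51, 29/51, 37/51, 38/51, 44/51, 16/17, 1]
j=0: u_0=1/30 ∈ [0, 3/17) → index 0
j=1: u_1=41/330 ∈ [0, 3/17) → index 0
j=2: u_2=71/330 ∈ [3/17, 4/17) → index 1
j=3: u_3=101/330 ∈ [4/17, 1/3) → index 2
j=4: u_4=131/330 ∈ [1/3, 7/17) → index 3
j=5: u_5=161/330 ∈ [7/17, 26/51) → index 4
j=6: u_6=191/330 ∈ [29/51, 37/51) → index 6
j=7: u_7=221/330 ∈ [29/51, 37/51) → index 6
j=8: u_8=251/330 ∈ [38/51, 44/51) → index 8
j=9: u_9=281/330 ∈ [38/51, 44/51) → index 8
j=10: u_10=311/330 ∈ [16/17, 1) → index 10

0 0 1 2 3 4 6 6 8 8 10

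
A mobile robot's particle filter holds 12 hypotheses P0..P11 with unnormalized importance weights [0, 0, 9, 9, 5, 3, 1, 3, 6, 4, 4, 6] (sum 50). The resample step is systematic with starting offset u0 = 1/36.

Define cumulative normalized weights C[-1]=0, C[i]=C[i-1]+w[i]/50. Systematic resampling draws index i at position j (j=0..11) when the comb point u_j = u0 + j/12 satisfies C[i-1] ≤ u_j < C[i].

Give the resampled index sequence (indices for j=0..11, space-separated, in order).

2 2 3 3 4 4 6 8 8 9 10 11

C = [0, 0, 9/50, 9/25, 23/50, 13/25, 27/50, 3/5, 18/25, 4/5, 22/25, 1]
j=0: u_0=1/36 ∈ [0, 9/50) → index 2
j=1: u_1=1/9 ∈ [0, 9/50) → index 2
j=2: u_2=7/36 ∈ [9/50, 9/25) → index 3
j=3: u_3=5/18 ∈ [9/50, 9/25) → index 3
j=4: u_4=13/36 ∈ [9/25, 23/50) → index 4
j=5: u_5=4/9 ∈ [9/25, 23/50) → index 4
j=6: u_6=19/36 ∈ [13/25, 27/50) → index 6
j=7: u_7=11/18 ∈ [3/5, 18/25) → index 8
j=8: u_8=25/36 ∈ [3/5, 18/25) → index 8
j=9: u_9=7/9 ∈ [18/25, 4/5) → index 9
j=10: u_10=31/36 ∈ [4/5, 22/25) → index 10
j=11: u_11=17/18 ∈ [22/25, 1) → index 11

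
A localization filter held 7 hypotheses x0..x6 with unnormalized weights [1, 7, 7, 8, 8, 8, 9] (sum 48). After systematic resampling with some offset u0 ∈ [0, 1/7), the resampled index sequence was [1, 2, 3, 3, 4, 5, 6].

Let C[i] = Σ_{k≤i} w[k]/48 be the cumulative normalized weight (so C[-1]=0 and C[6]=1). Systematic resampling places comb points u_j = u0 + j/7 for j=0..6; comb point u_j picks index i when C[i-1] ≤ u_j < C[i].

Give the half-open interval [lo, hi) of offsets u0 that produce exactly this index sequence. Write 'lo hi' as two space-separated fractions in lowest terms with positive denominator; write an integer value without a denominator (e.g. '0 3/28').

C = [1/48, 1/6, 5/16, 23/48, 31/48, 13/16, 1]
j=0 picked index 1: u0 ∈ [1/48, 1/6)
j=1 picked index 2: u0 ∈ [1/42, 19/112)
j=2 picked index 3: u0 ∈ [3/112, 65/336)
j=3 picked index 3: u0 ∈ [-13/112, 17/336)
j=4 picked index 4: u0 ∈ [-31/336, 25/336)
j=5 picked index 5: u0 ∈ [-23/336, 11/112)
j=6 picked index 6: u0 ∈ [-5/112, 1/7)
intersection: [3/112, 17/336)

3/112 17/336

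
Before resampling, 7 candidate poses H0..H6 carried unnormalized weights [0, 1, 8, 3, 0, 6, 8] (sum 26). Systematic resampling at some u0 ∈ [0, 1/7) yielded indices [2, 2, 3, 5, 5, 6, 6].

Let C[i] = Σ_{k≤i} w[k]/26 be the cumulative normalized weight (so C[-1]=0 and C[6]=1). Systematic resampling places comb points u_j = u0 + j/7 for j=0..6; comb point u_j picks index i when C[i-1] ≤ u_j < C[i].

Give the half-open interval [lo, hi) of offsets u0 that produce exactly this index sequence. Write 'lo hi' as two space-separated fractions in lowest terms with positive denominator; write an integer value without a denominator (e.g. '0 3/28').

C = [0, 1/26, 9/26, 6/13, 6/13, 9/13, 1]
j=0 picked index 2: u0 ∈ [1/26, 9/26)
j=1 picked index 2: u0 ∈ [-19/182, 37/182)
j=2 picked index 3: u0 ∈ [11/182, 16/91)
j=3 picked index 5: u0 ∈ [3/91, 24/91)
j=4 picked index 5: u0 ∈ [-10/91, 11/91)
j=5 picked index 6: u0 ∈ [-2/91, 2/7)
j=6 picked index 6: u0 ∈ [-15/91, 1/7)
intersection: [11/182, 11/91)

11/182 11/91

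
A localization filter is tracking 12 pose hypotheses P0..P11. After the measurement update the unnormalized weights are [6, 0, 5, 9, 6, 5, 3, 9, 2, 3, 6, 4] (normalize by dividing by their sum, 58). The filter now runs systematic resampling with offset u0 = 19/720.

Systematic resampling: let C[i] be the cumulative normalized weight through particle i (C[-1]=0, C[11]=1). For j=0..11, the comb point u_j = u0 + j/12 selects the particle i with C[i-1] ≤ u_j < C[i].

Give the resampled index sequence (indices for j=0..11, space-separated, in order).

C = [3/29, 3/29, 11/58, 10/29, 13/29, 31/58, 17/29, 43/58, 45/58, 24/29, 27/29, 1]
j=0: u_0=19/720 ∈ [0, 3/29) → index 0
j=1: u_1=79/720 ∈ [3/29, 11/58) → index 2
j=2: u_2=139/720 ∈ [11/58, 10/29) → index 3
j=3: u_3=199/720 ∈ [11/58, 10/29) → index 3
j=4: u_4=259/720 ∈ [10/29, 13/29) → index 4
j=5: u_5=319/720 ∈ [10/29, 13/29) → index 4
j=6: u_6=379/720 ∈ [13/29, 31/58) → index 5
j=7: u_7=439/720 ∈ [17/29, 43/58) → index 7
j=8: u_8=499/720 ∈ [17/29, 43/58) → index 7
j=9: u_9=559/720 ∈ [45/58, 24/29) → index 9
j=10: u_10=619/720 ∈ [24/29, 27/29) → index 10
j=11: u_11=679/720 ∈ [27/29, 1) → index 11

0 2 3 3 4 4 5 7 7 9 10 11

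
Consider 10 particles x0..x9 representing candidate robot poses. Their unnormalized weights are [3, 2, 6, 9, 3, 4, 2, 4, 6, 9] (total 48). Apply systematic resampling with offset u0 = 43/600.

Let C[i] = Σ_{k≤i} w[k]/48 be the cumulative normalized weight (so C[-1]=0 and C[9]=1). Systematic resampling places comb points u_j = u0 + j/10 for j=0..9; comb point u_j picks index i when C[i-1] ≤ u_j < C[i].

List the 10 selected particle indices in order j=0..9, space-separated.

C = [1/16, 5/48, 11/48, 5/12, 23/48, 9/16, 29/48, 11/16, 13/16, 1]
j=0: u_0=43/600 ∈ [1/16, 5/48) → index 1
j=1: u_1=103/600 ∈ [5/48, 11/48) → index 2
j=2: u_2=163/600 ∈ [11/48, 5/12) → index 3
j=3: u_3=223/600 ∈ [11/48, 5/12) → index 3
j=4: u_4=283/600 ∈ [5/12, 23/48) → index 4
j=5: u_5=343/600 ∈ [9/16, 29/48) → index 6
j=6: u_6=403/600 ∈ [29/48, 11/16) → index 7
j=7: u_7=463/600 ∈ [11/16, 13/16) → index 8
j=8: u_8=523/600 ∈ [13/16, 1) → index 9
j=9: u_9=583/600 ∈ [13/16, 1) → index 9

1 2 3 3 4 6 7 8 9 9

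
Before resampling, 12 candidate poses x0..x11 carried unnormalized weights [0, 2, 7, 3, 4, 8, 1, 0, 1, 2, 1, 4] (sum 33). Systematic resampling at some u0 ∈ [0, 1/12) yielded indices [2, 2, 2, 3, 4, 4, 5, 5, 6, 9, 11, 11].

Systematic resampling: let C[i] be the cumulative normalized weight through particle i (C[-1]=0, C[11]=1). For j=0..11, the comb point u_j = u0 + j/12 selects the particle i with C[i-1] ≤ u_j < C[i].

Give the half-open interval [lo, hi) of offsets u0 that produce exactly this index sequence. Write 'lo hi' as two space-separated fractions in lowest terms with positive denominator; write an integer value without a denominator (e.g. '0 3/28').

C = [0, 2/33, 3/11, 4/11, 16/33, 8/11, 25/33, 25/33, 26/33, 28/33, 29/33, 1]
j=0 picked index 2: u0 ∈ [2/33, 3/11)
j=1 picked index 2: u0 ∈ [-1/44, 25/132)
j=2 picked index 2: u0 ∈ [-7/66, 7/66)
j=3 picked index 3: u0 ∈ [1/44, 5/44)
j=4 picked index 4: u0 ∈ [1/33, 5/33)
j=5 picked index 4: u0 ∈ [-7/132, 3/44)
j=6 picked index 5: u0 ∈ [-1/66, 5/22)
j=7 picked index 5: u0 ∈ [-13/132, 19/132)
j=8 picked index 6: u0 ∈ [2/33, 1/11)
j=9 picked index 9: u0 ∈ [5/132, 13/132)
j=10 picked index 11: u0 ∈ [1/22, 1/6)
j=11 picked index 11: u0 ∈ [-5/132, 1/12)
intersection: [2/33, 3/44)

2/33 3/44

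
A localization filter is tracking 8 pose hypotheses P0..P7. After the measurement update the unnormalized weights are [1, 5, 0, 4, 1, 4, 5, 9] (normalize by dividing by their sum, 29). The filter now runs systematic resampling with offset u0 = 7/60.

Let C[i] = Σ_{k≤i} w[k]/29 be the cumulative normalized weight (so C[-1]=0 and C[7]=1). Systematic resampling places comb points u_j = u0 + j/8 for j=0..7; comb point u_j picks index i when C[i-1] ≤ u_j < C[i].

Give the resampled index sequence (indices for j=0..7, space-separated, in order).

1 3 4 5 6 7 7 7

C = [1/29, 6/29, 6/29, 10/29, 11/29, 15/29, 20/29, 1]
j=0: u_0=7/60 ∈ [1/29, 6/29) → index 1
j=1: u_1=29/120 ∈ [6/29, 10/29) → index 3
j=2: u_2=11/30 ∈ [10/29, 11/29) → index 4
j=3: u_3=59/120 ∈ [11/29, 15/29) → index 5
j=4: u_4=37/60 ∈ [15/29, 20/29) → index 6
j=5: u_5=89/120 ∈ [20/29, 1) → index 7
j=6: u_6=13/15 ∈ [20/29, 1) → index 7
j=7: u_7=119/120 ∈ [20/29, 1) → index 7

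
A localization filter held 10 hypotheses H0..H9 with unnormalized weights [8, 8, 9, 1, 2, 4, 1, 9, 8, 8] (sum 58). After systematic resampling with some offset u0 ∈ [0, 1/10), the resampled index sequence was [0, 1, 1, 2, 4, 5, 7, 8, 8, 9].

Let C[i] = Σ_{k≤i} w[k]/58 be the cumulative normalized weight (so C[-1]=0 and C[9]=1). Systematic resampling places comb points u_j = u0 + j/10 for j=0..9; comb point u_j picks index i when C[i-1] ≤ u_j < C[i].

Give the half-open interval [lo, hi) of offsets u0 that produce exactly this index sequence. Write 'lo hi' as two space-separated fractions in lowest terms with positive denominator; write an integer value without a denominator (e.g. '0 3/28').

7/145 3/58

C = [4/29, 8/29, 25/58, 13/29, 14/29, 16/29, 33/58, 21/29, 25/29, 1]
j=0 picked index 0: u0 ∈ [0, 4/29)
j=1 picked index 1: u0 ∈ [11/290, 51/290)
j=2 picked index 1: u0 ∈ [-9/145, 11/145)
j=3 picked index 2: u0 ∈ [-7/290, 19/145)
j=4 picked index 4: u0 ∈ [7/145, 12/145)
j=5 picked index 5: u0 ∈ [-1/58, 3/58)
j=6 picked index 7: u0 ∈ [-9/290, 18/145)
j=7 picked index 8: u0 ∈ [7/290, 47/290)
j=8 picked index 8: u0 ∈ [-11/145, 9/145)
j=9 picked index 9: u0 ∈ [-11/290, 1/10)
intersection: [7/145, 3/58)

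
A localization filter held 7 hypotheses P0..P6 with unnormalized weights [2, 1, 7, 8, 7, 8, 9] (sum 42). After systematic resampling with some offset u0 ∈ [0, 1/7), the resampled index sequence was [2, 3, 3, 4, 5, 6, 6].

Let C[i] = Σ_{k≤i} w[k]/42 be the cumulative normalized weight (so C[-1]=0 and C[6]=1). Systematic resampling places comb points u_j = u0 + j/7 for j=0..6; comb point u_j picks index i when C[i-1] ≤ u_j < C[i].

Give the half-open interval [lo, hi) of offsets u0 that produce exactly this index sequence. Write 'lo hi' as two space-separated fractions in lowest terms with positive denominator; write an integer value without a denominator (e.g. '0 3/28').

C = [1/21, 1/14, 5/21, 3/7, 25/42, 11/14, 1]
j=0 picked index 2: u0 ∈ [1/14, 5/21)
j=1 picked index 3: u0 ∈ [2/21, 2/7)
j=2 picked index 3: u0 ∈ [-1/21, 1/7)
j=3 picked index 4: u0 ∈ [0, 1/6)
j=4 picked index 5: u0 ∈ [1/42, 3/14)
j=5 picked index 6: u0 ∈ [1/14, 2/7)
j=6 picked index 6: u0 ∈ [-1/14, 1/7)
intersection: [2/21, 1/7)

2/21 1/7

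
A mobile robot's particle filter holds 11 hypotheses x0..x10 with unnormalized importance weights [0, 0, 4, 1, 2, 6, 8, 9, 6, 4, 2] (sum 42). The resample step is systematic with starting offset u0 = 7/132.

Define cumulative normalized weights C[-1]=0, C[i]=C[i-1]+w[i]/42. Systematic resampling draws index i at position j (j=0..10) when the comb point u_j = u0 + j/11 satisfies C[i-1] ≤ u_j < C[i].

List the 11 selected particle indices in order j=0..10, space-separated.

C = [0, 0, 2/21, 5/42, 1/6, 13/42, 1/2, 5/7, 6/7, 20/21, 1]
j=0: u_0=7/132 ∈ [0, 2/21) → index 2
j=1: u_1=19/132 ∈ [5/42, 1/6) → index 4
j=2: u_2=31/132 ∈ [1/6, 13/42) → index 5
j=3: u_3=43/132 ∈ [13/42, 1/2) → index 6
j=4: u_4=5/12 ∈ [13/42, 1/2) → index 6
j=5: u_5=67/132 ∈ [1/2, 5/7) → index 7
j=6: u_6=79/132 ∈ [1/2, 5/7) → index 7
j=7: u_7=91/132 ∈ [1/2, 5/7) → index 7
j=8: u_8=103/132 ∈ [5/7, 6/7) → index 8
j=9: u_9=115/132 ∈ [6/7, 20/21) → index 9
j=10: u_10=127/132 ∈ [20/21, 1) → index 10

2 4 5 6 6 7 7 7 8 9 10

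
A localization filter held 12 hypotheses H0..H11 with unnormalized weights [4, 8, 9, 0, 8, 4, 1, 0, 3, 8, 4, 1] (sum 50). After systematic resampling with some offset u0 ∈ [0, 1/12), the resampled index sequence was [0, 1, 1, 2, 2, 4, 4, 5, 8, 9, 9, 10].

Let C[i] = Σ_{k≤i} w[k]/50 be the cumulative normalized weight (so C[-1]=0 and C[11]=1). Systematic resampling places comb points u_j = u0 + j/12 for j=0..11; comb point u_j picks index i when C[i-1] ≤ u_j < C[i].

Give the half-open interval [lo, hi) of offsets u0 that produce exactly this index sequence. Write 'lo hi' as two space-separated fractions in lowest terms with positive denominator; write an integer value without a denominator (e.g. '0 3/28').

1/75 19/300

C = [2/25, 6/25, 21/50, 21/50, 29/50, 33/50, 17/25, 17/25, 37/50, 9/10, 49/50, 1]
j=0 picked index 0: u0 ∈ [0, 2/25)
j=1 picked index 1: u0 ∈ [-1/300, 47/300)
j=2 picked index 1: u0 ∈ [-13/150, 11/150)
j=3 picked index 2: u0 ∈ [-1/100, 17/100)
j=4 picked index 2: u0 ∈ [-7/75, 13/150)
j=5 picked index 4: u0 ∈ [1/300, 49/300)
j=6 picked index 4: u0 ∈ [-2/25, 2/25)
j=7 picked index 5: u0 ∈ [-1/300, 23/300)
j=8 picked index 8: u0 ∈ [1/75, 11/150)
j=9 picked index 9: u0 ∈ [-1/100, 3/20)
j=10 picked index 9: u0 ∈ [-7/75, 1/15)
j=11 picked index 10: u0 ∈ [-1/60, 19/300)
intersection: [1/75, 19/300)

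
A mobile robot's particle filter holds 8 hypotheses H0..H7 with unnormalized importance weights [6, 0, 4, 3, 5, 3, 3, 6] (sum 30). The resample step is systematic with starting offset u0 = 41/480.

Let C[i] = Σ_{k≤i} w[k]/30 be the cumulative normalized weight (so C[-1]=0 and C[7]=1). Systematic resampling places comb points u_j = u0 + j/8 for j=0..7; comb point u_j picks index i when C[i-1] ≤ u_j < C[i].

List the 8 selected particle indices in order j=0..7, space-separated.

C = [1/5, 1/5, 1/3, 13/30, 3/5, 7/10, 4/5, 1]
j=0: u_0=41/480 ∈ [0, 1/5) → index 0
j=1: u_1=101/480 ∈ [1/5, 1/3) → index 2
j=2: u_2=161/480 ∈ [1/3, 13/30) → index 3
j=3: u_3=221/480 ∈ [13/30, 3/5) → index 4
j=4: u_4=281/480 ∈ [13/30, 3/5) → index 4
j=5: u_5=341/480 ∈ [7/10, 4/5) → index 6
j=6: u_6=401/480 ∈ [4/5, 1) → index 7
j=7: u_7=461/480 ∈ [4/5, 1) → index 7

0 2 3 4 4 6 7 7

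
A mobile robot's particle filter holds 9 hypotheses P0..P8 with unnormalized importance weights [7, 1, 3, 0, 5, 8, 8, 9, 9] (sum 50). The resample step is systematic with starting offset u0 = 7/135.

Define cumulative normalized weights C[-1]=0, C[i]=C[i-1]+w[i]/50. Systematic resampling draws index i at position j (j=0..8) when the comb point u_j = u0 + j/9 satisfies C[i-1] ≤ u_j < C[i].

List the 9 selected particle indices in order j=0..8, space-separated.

0 2 4 5 6 6 7 8 8

C = [7/50, 4/25, 11/50, 11/50, 8/25, 12/25, 16/25, 41/50, 1]
j=0: u_0=7/135 ∈ [0, 7/50) → index 0
j=1: u_1=22/135 ∈ [4/25, 11/50) → index 2
j=2: u_2=37/135 ∈ [11/50, 8/25) → index 4
j=3: u_3=52/135 ∈ [8/25, 12/25) → index 5
j=4: u_4=67/135 ∈ [12/25, 16/25) → index 6
j=5: u_5=82/135 ∈ [12/25, 16/25) → index 6
j=6: u_6=97/135 ∈ [16/25, 41/50) → index 7
j=7: u_7=112/135 ∈ [41/50, 1) → index 8
j=8: u_8=127/135 ∈ [41/50, 1) → index 8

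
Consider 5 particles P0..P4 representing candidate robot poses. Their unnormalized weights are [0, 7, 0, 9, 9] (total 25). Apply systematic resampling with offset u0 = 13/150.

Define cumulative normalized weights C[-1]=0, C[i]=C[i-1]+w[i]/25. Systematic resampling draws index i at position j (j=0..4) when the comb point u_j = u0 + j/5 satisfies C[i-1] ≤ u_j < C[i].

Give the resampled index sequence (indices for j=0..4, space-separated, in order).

1 3 3 4 4

C = [0, 7/25, 7/25, 16/25, 1]
j=0: u_0=13/150 ∈ [0, 7/25) → index 1
j=1: u_1=43/150 ∈ [7/25, 16/25) → index 3
j=2: u_2=73/150 ∈ [7/25, 16/25) → index 3
j=3: u_3=103/150 ∈ [16/25, 1) → index 4
j=4: u_4=133/150 ∈ [16/25, 1) → index 4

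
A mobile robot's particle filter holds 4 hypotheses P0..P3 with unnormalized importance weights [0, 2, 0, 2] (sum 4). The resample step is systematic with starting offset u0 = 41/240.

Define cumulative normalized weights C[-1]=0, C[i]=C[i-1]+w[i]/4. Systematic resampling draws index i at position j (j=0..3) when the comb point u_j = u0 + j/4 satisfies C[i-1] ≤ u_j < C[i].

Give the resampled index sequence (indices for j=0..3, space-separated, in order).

1 1 3 3

C = [0, 1/2, 1/2, 1]
j=0: u_0=41/240 ∈ [0, 1/2) → index 1
j=1: u_1=101/240 ∈ [0, 1/2) → index 1
j=2: u_2=161/240 ∈ [1/2, 1) → index 3
j=3: u_3=221/240 ∈ [1/2, 1) → index 3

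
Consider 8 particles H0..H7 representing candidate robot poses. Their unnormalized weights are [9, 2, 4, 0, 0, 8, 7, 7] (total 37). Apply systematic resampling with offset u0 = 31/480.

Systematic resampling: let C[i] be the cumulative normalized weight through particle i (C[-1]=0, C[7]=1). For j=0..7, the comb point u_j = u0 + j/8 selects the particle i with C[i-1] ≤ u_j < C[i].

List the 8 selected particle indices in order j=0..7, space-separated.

0 0 2 5 5 6 7 7

C = [9/37, 11/37, 15/37, 15/37, 15/37, 23/37, 30/37, 1]
j=0: u_0=31/480 ∈ [0, 9/37) → index 0
j=1: u_1=91/480 ∈ [0, 9/37) → index 0
j=2: u_2=151/480 ∈ [11/37, 15/37) → index 2
j=3: u_3=211/480 ∈ [15/37, 23/37) → index 5
j=4: u_4=271/480 ∈ [15/37, 23/37) → index 5
j=5: u_5=331/480 ∈ [23/37, 30/37) → index 6
j=6: u_6=391/480 ∈ [30/37, 1) → index 7
j=7: u_7=451/480 ∈ [30/37, 1) → index 7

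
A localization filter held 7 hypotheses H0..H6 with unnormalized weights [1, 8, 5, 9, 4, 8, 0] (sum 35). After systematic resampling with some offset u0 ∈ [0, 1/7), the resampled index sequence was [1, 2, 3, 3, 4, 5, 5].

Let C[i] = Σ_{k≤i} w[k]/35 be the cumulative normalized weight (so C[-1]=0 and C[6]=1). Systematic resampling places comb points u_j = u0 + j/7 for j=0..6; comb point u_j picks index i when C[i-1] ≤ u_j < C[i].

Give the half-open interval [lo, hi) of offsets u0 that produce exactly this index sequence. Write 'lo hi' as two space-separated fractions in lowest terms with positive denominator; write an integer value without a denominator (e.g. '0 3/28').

C = [1/35, 9/35, 2/5, 23/35, 27/35, 1, 1]
j=0 picked index 1: u0 ∈ [1/35, 9/35)
j=1 picked index 2: u0 ∈ [4/35, 9/35)
j=2 picked index 3: u0 ∈ [4/35, 13/35)
j=3 picked index 3: u0 ∈ [-1/35, 8/35)
j=4 picked index 4: u0 ∈ [3/35, 1/5)
j=5 picked index 5: u0 ∈ [2/35, 2/7)
j=6 picked index 5: u0 ∈ [-3/35, 1/7)
intersection: [4/35, 1/7)

4/35 1/7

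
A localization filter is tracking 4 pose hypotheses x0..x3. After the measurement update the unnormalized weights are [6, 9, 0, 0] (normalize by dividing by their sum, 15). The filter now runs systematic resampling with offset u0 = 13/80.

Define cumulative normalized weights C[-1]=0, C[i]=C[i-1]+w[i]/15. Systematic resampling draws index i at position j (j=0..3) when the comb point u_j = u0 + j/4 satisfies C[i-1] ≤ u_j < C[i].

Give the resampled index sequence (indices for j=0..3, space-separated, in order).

0 1 1 1

C = [2/5, 1, 1, 1]
j=0: u_0=13/80 ∈ [0, 2/5) → index 0
j=1: u_1=33/80 ∈ [2/5, 1) → index 1
j=2: u_2=53/80 ∈ [2/5, 1) → index 1
j=3: u_3=73/80 ∈ [2/5, 1) → index 1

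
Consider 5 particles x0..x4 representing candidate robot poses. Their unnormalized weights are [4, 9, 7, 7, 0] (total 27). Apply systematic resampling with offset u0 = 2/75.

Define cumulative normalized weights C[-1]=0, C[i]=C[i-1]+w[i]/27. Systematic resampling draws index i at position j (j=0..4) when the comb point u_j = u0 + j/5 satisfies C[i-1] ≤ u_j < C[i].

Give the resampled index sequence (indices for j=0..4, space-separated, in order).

0 1 1 2 3

C = [4/27, 13/27, 20/27, 1, 1]
j=0: u_0=2/75 ∈ [0, 4/27) → index 0
j=1: u_1=17/75 ∈ [4/27, 13/27) → index 1
j=2: u_2=32/75 ∈ [4/27, 13/27) → index 1
j=3: u_3=47/75 ∈ [13/27, 20/27) → index 2
j=4: u_4=62/75 ∈ [20/27, 1) → index 3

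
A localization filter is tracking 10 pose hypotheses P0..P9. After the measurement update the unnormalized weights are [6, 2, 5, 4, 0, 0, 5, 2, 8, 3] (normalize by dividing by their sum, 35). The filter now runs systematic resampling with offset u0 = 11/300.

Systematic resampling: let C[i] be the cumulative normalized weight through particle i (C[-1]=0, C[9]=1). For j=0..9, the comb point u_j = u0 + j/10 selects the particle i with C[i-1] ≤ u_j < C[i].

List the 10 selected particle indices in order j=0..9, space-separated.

0 0 2 2 3 6 7 8 8 9

C = [6/35, 8/35, 13/35, 17/35, 17/35, 17/35, 22/35, 24/35, 32/35, 1]
j=0: u_0=11/300 ∈ [0, 6/35) → index 0
j=1: u_1=41/300 ∈ [0, 6/35) → index 0
j=2: u_2=71/300 ∈ [8/35, 13/35) → index 2
j=3: u_3=101/300 ∈ [8/35, 13/35) → index 2
j=4: u_4=131/300 ∈ [13/35, 17/35) → index 3
j=5: u_5=161/300 ∈ [17/35, 22/35) → index 6
j=6: u_6=191/300 ∈ [22/35, 24/35) → index 7
j=7: u_7=221/300 ∈ [24/35, 32/35) → index 8
j=8: u_8=251/300 ∈ [24/35, 32/35) → index 8
j=9: u_9=281/300 ∈ [32/35, 1) → index 9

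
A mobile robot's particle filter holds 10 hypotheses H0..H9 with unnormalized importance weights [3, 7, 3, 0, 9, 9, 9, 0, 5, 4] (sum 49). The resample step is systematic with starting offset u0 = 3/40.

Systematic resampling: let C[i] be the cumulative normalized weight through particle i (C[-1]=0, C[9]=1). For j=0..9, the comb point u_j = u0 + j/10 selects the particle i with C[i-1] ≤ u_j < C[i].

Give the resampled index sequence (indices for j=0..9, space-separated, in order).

C = [3/49, 10/49, 13/49, 13/49, 22/49, 31/49, 40/49, 40/49, 45/49, 1]
j=0: u_0=3/40 ∈ [3/49, 10/49) → index 1
j=1: u_1=7/40 ∈ [3/49, 10/49) → index 1
j=2: u_2=11/40 ∈ [13/49, 22/49) → index 4
j=3: u_3=3/8 ∈ [13/49, 22/49) → index 4
j=4: u_4=19/40 ∈ [22/49, 31/49) → index 5
j=5: u_5=23/40 ∈ [22/49, 31/49) → index 5
j=6: u_6=27/40 ∈ [31/49, 40/49) → index 6
j=7: u_7=31/40 ∈ [31/49, 40/49) → index 6
j=8: u_8=7/8 ∈ [40/49, 45/49) → index 8
j=9: u_9=39/40 ∈ [45/49, 1) → index 9

1 1 4 4 5 5 6 6 8 9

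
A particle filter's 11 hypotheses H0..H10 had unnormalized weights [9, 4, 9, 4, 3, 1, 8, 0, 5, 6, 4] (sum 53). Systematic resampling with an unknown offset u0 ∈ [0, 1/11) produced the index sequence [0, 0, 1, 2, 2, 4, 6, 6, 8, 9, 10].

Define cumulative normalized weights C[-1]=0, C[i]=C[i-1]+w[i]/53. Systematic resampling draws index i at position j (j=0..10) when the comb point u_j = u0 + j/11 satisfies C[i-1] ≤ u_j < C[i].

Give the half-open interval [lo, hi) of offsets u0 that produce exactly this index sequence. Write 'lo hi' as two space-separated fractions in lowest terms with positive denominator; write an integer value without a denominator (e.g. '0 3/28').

C = [9/53, 13/53, 22/53, 26/53, 29/53, 30/53, 38/53, 38/53, 43/53, 49/53, 1]
j=0 picked index 0: u0 ∈ [0, 9/53)
j=1 picked index 0: u0 ∈ [-1/11, 46/583)
j=2 picked index 1: u0 ∈ [-7/583, 37/583)
j=3 picked index 2: u0 ∈ [-16/583, 83/583)
j=4 picked index 2: u0 ∈ [-69/583, 30/583)
j=5 picked index 4: u0 ∈ [21/583, 54/583)
j=6 picked index 6: u0 ∈ [12/583, 100/583)
j=7 picked index 6: u0 ∈ [-41/583, 47/583)
j=8 picked index 8: u0 ∈ [-6/583, 49/583)
j=9 picked index 9: u0 ∈ [-4/583, 62/583)
j=10 picked index 10: u0 ∈ [9/583, 1/11)
intersection: [21/583, 30/583)

21/583 30/583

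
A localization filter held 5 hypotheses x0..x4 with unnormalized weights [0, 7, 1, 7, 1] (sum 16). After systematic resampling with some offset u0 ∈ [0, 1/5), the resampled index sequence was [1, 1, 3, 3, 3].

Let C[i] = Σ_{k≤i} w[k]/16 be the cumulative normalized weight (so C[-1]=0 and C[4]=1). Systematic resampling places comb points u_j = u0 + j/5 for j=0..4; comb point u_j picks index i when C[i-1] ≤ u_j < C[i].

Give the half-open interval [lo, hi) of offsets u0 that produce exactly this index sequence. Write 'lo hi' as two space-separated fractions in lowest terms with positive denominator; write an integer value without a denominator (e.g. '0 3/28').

C = [0, 7/16, 1/2, 15/16, 1]
j=0 picked index 1: u0 ∈ [0, 7/16)
j=1 picked index 1: u0 ∈ [-1/5, 19/80)
j=2 picked index 3: u0 ∈ [1/10, 43/80)
j=3 picked index 3: u0 ∈ [-1/10, 27/80)
j=4 picked index 3: u0 ∈ [-3/10, 11/80)
intersection: [1/10, 11/80)

1/10 11/80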